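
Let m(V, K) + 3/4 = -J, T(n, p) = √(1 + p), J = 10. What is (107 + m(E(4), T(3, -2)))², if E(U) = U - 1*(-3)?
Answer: 148225/16 ≈ 9264.1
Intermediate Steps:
E(U) = 3 + U (E(U) = U + 3 = 3 + U)
m(V, K) = -43/4 (m(V, K) = -¾ - 1*10 = -¾ - 10 = -43/4)
(107 + m(E(4), T(3, -2)))² = (107 - 43/4)² = (385/4)² = 148225/16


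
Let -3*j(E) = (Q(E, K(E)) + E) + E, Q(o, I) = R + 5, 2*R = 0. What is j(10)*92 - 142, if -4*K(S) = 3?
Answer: -2726/3 ≈ -908.67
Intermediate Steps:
R = 0 (R = (½)*0 = 0)
K(S) = -¾ (K(S) = -¼*3 = -¾)
Q(o, I) = 5 (Q(o, I) = 0 + 5 = 5)
j(E) = -5/3 - 2*E/3 (j(E) = -((5 + E) + E)/3 = -(5 + 2*E)/3 = -5/3 - 2*E/3)
j(10)*92 - 142 = (-5/3 - ⅔*10)*92 - 142 = (-5/3 - 20/3)*92 - 142 = -25/3*92 - 142 = -2300/3 - 142 = -2726/3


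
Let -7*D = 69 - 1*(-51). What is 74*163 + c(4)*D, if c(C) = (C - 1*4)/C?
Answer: 12062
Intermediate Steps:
D = -120/7 (D = -(69 - 1*(-51))/7 = -(69 + 51)/7 = -⅐*120 = -120/7 ≈ -17.143)
c(C) = (-4 + C)/C (c(C) = (C - 4)/C = (-4 + C)/C)
74*163 + c(4)*D = 74*163 + ((-4 + 4)/4)*(-120/7) = 12062 + ((¼)*0)*(-120/7) = 12062 + 0*(-120/7) = 12062 + 0 = 12062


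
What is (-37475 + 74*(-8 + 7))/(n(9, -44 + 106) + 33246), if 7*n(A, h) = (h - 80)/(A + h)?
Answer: -18661853/16523244 ≈ -1.1294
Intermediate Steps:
n(A, h) = (-80 + h)/(7*(A + h)) (n(A, h) = ((h - 80)/(A + h))/7 = ((-80 + h)/(A + h))/7 = (-80 + h)/(7*(A + h)))
(-37475 + 74*(-8 + 7))/(n(9, -44 + 106) + 33246) = (-37475 + 74*(-8 + 7))/((-80 + (-44 + 106))/(7*(9 + (-44 + 106))) + 33246) = (-37475 + 74*(-1))/((-80 + 62)/(7*(9 + 62)) + 33246) = (-37475 - 74)/((1/7)*(-18)/71 + 33246) = -37549/((1/7)*(1/71)*(-18) + 33246) = -37549/(-18/497 + 33246) = -37549/16523244/497 = -37549*497/16523244 = -18661853/16523244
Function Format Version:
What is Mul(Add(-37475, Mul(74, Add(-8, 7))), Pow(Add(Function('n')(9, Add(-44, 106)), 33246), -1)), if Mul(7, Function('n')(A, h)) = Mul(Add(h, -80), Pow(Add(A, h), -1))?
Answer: Rational(-18661853, 16523244) ≈ -1.1294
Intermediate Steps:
Function('n')(A, h) = Mul(Rational(1, 7), Pow(Add(A, h), -1), Add(-80, h)) (Function('n')(A, h) = Mul(Rational(1, 7), Mul(Add(h, -80), Pow(Add(A, h), -1))) = Mul(Rational(1, 7), Mul(Add(-80, h), Pow(Add(A, h), -1))) = Mul(Rational(1, 7), Mul(Pow(Add(A, h), -1), Add(-80, h))) = Mul(Rational(1, 7), Pow(Add(A, h), -1), Add(-80, h)))
Mul(Add(-37475, Mul(74, Add(-8, 7))), Pow(Add(Function('n')(9, Add(-44, 106)), 33246), -1)) = Mul(Add(-37475, Mul(74, Add(-8, 7))), Pow(Add(Mul(Rational(1, 7), Pow(Add(9, Add(-44, 106)), -1), Add(-80, Add(-44, 106))), 33246), -1)) = Mul(Add(-37475, Mul(74, -1)), Pow(Add(Mul(Rational(1, 7), Pow(Add(9, 62), -1), Add(-80, 62)), 33246), -1)) = Mul(Add(-37475, -74), Pow(Add(Mul(Rational(1, 7), Pow(71, -1), -18), 33246), -1)) = Mul(-37549, Pow(Add(Mul(Rational(1, 7), Rational(1, 71), -18), 33246), -1)) = Mul(-37549, Pow(Add(Rational(-18, 497), 33246), -1)) = Mul(-37549, Pow(Rational(16523244, 497), -1)) = Mul(-37549, Rational(497, 16523244)) = Rational(-18661853, 16523244)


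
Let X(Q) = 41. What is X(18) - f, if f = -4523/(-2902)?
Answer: 114459/2902 ≈ 39.441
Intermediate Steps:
f = 4523/2902 (f = -4523*(-1/2902) = 4523/2902 ≈ 1.5586)
X(18) - f = 41 - 1*4523/2902 = 41 - 4523/2902 = 114459/2902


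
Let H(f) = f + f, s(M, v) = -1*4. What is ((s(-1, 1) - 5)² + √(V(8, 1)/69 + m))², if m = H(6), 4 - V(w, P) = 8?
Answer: 453533/69 + 108*√14214/23 ≈ 7132.8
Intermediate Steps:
V(w, P) = -4 (V(w, P) = 4 - 1*8 = 4 - 8 = -4)
s(M, v) = -4
H(f) = 2*f
m = 12 (m = 2*6 = 12)
((s(-1, 1) - 5)² + √(V(8, 1)/69 + m))² = ((-4 - 5)² + √(-4/69 + 12))² = ((-9)² + √(-4*1/69 + 12))² = (81 + √(-4/69 + 12))² = (81 + √(824/69))² = (81 + 2*√14214/69)²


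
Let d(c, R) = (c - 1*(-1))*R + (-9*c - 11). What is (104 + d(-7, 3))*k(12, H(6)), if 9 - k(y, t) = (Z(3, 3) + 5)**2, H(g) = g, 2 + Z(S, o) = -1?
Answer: 690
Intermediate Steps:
Z(S, o) = -3 (Z(S, o) = -2 - 1 = -3)
d(c, R) = -11 - 9*c + R*(1 + c) (d(c, R) = (c + 1)*R + (-11 - 9*c) = (1 + c)*R + (-11 - 9*c) = R*(1 + c) + (-11 - 9*c) = -11 - 9*c + R*(1 + c))
k(y, t) = 5 (k(y, t) = 9 - (-3 + 5)**2 = 9 - 1*2**2 = 9 - 1*4 = 9 - 4 = 5)
(104 + d(-7, 3))*k(12, H(6)) = (104 + (-11 + 3 - 9*(-7) + 3*(-7)))*5 = (104 + (-11 + 3 + 63 - 21))*5 = (104 + 34)*5 = 138*5 = 690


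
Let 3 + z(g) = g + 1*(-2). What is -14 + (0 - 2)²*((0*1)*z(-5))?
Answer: -14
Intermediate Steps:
z(g) = -5 + g (z(g) = -3 + (g + 1*(-2)) = -3 + (g - 2) = -3 + (-2 + g) = -5 + g)
-14 + (0 - 2)²*((0*1)*z(-5)) = -14 + (0 - 2)²*((0*1)*(-5 - 5)) = -14 + (-2)²*(0*(-10)) = -14 + 4*0 = -14 + 0 = -14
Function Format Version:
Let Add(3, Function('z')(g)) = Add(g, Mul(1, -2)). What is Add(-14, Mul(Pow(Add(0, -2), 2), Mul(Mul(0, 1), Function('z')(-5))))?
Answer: -14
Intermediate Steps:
Function('z')(g) = Add(-5, g) (Function('z')(g) = Add(-3, Add(g, Mul(1, -2))) = Add(-3, Add(g, -2)) = Add(-3, Add(-2, g)) = Add(-5, g))
Add(-14, Mul(Pow(Add(0, -2), 2), Mul(Mul(0, 1), Function('z')(-5)))) = Add(-14, Mul(Pow(Add(0, -2), 2), Mul(Mul(0, 1), Add(-5, -5)))) = Add(-14, Mul(Pow(-2, 2), Mul(0, -10))) = Add(-14, Mul(4, 0)) = Add(-14, 0) = -14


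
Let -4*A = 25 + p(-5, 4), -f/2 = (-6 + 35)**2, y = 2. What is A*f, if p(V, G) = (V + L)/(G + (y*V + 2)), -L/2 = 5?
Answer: 96715/8 ≈ 12089.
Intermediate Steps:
L = -10 (L = -2*5 = -10)
p(V, G) = (-10 + V)/(2 + G + 2*V) (p(V, G) = (V - 10)/(G + (2*V + 2)) = (-10 + V)/(G + (2 + 2*V)) = (-10 + V)/(2 + G + 2*V))
f = -1682 (f = -2*(-6 + 35)**2 = -2*29**2 = -2*841 = -1682)
A = -115/16 (A = -(25 + (-10 - 5)/(2 + 4 + 2*(-5)))/4 = -(25 - 15/(2 + 4 - 10))/4 = -(25 - 15/(-4))/4 = -(25 - 1/4*(-15))/4 = -(25 + 15/4)/4 = -1/4*115/4 = -115/16 ≈ -7.1875)
A*f = -115/16*(-1682) = 96715/8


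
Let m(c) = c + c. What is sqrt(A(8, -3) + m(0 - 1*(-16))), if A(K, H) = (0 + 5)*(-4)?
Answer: 2*sqrt(3) ≈ 3.4641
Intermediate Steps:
A(K, H) = -20 (A(K, H) = 5*(-4) = -20)
m(c) = 2*c
sqrt(A(8, -3) + m(0 - 1*(-16))) = sqrt(-20 + 2*(0 - 1*(-16))) = sqrt(-20 + 2*(0 + 16)) = sqrt(-20 + 2*16) = sqrt(-20 + 32) = sqrt(12) = 2*sqrt(3)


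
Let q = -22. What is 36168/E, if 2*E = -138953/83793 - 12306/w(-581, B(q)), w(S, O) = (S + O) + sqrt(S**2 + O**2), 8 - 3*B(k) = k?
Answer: 127806896052183244248/32122546280137067 - 223217812687881528*sqrt(337661)/32122546280137067 ≈ -59.206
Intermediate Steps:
B(k) = 8/3 - k/3
w(S, O) = O + S + sqrt(O**2 + S**2) (w(S, O) = (O + S) + sqrt(O**2 + S**2) = O + S + sqrt(O**2 + S**2))
E = -138953/167586 - 6153/(-571 + sqrt(337661)) (E = (-138953/83793 - 12306/((8/3 - 1/3*(-22)) - 581 + sqrt((8/3 - 1/3*(-22))**2 + (-581)**2)))/2 = (-138953*1/83793 - 12306/((8/3 + 22/3) - 581 + sqrt((8/3 + 22/3)**2 + 337561)))/2 = (-138953/83793 - 12306/(10 - 581 + sqrt(10**2 + 337561)))/2 = (-138953/83793 - 12306/(10 - 581 + sqrt(100 + 337561)))/2 = (-138953/83793 - 12306/(10 - 581 + sqrt(337661)))/2 = (-138953/83793 - 12306/(-571 + sqrt(337661)))/2 = -138953/167586 - 6153/(-571 + sqrt(337661)) ≈ -610.88)
36168/E = 36168/(-42171791827/139096380 - 879*sqrt(337661)/1660)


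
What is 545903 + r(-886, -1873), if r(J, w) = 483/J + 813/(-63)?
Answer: 10156820969/18606 ≈ 5.4589e+5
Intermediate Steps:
r(J, w) = -271/21 + 483/J (r(J, w) = 483/J + 813*(-1/63) = 483/J - 271/21 = -271/21 + 483/J)
545903 + r(-886, -1873) = 545903 + (-271/21 + 483/(-886)) = 545903 + (-271/21 + 483*(-1/886)) = 545903 + (-271/21 - 483/886) = 545903 - 250249/18606 = 10156820969/18606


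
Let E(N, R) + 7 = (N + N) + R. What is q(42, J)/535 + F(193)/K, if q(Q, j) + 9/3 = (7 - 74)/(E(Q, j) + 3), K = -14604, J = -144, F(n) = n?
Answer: -421691/25002048 ≈ -0.016866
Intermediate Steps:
E(N, R) = -7 + R + 2*N (E(N, R) = -7 + ((N + N) + R) = -7 + (2*N + R) = -7 + (R + 2*N) = -7 + R + 2*N)
q(Q, j) = -3 - 67/(-4 + j + 2*Q) (q(Q, j) = -3 + (7 - 74)/((-7 + j + 2*Q) + 3) = -3 - 67/(-4 + j + 2*Q))
q(42, J)/535 + F(193)/K = ((-55 - 6*42 - 3*(-144))/(-4 - 144 + 2*42))/535 + 193/(-14604) = ((-55 - 252 + 432)/(-4 - 144 + 84))*(1/535) + 193*(-1/14604) = (125/(-64))*(1/535) - 193/14604 = -1/64*125*(1/535) - 193/14604 = -125/64*1/535 - 193/14604 = -25/6848 - 193/14604 = -421691/25002048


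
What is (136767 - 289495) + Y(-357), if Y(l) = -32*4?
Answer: -152856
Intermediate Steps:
Y(l) = -128
(136767 - 289495) + Y(-357) = (136767 - 289495) - 128 = -152728 - 128 = -152856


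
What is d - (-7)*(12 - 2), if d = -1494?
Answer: -1424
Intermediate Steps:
d - (-7)*(12 - 2) = -1494 - (-7)*(12 - 2) = -1494 - (-7)*10 = -1494 - 1*(-70) = -1494 + 70 = -1424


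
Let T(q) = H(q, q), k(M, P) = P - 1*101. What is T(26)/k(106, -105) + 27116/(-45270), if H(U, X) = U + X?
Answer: -1984984/2331405 ≈ -0.85141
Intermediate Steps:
k(M, P) = -101 + P (k(M, P) = P - 101 = -101 + P)
T(q) = 2*q (T(q) = q + q = 2*q)
T(26)/k(106, -105) + 27116/(-45270) = (2*26)/(-101 - 105) + 27116/(-45270) = 52/(-206) + 27116*(-1/45270) = 52*(-1/206) - 13558/22635 = -26/103 - 13558/22635 = -1984984/2331405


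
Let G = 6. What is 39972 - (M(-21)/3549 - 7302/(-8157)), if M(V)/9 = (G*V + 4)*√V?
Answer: 108681434/2719 + 366*I*√21/1183 ≈ 39971.0 + 1.4178*I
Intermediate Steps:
M(V) = 9*√V*(4 + 6*V) (M(V) = 9*((6*V + 4)*√V) = 9*((4 + 6*V)*√V) = 9*(√V*(4 + 6*V)) = 9*√V*(4 + 6*V))
39972 - (M(-21)/3549 - 7302/(-8157)) = 39972 - ((√(-21)*(36 + 54*(-21)))/3549 - 7302/(-8157)) = 39972 - (((I*√21)*(36 - 1134))*(1/3549) - 7302*(-1/8157)) = 39972 - (((I*√21)*(-1098))*(1/3549) + 2434/2719) = 39972 - (-1098*I*√21*(1/3549) + 2434/2719) = 39972 - (-366*I*√21/1183 + 2434/2719) = 39972 - (2434/2719 - 366*I*√21/1183) = 39972 + (-2434/2719 + 366*I*√21/1183) = 108681434/2719 + 366*I*√21/1183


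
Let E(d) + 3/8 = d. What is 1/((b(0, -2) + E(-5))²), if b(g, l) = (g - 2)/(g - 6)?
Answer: 576/14641 ≈ 0.039342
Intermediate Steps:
b(g, l) = (-2 + g)/(-6 + g)
E(d) = -3/8 + d
1/((b(0, -2) + E(-5))²) = 1/(((-2 + 0)/(-6 + 0) + (-3/8 - 5))²) = 1/((-2/(-6) - 43/8)²) = 1/((-⅙*(-2) - 43/8)²) = 1/((⅓ - 43/8)²) = 1/((-121/24)²) = 1/(14641/576) = 576/14641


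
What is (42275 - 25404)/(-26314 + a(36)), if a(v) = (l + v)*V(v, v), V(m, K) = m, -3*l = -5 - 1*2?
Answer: -16871/24934 ≈ -0.67663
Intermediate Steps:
l = 7/3 (l = -(-5 - 1*2)/3 = -(-5 - 2)/3 = -⅓*(-7) = 7/3 ≈ 2.3333)
a(v) = v*(7/3 + v) (a(v) = (7/3 + v)*v = v*(7/3 + v))
(42275 - 25404)/(-26314 + a(36)) = (42275 - 25404)/(-26314 + (⅓)*36*(7 + 3*36)) = 16871/(-26314 + (⅓)*36*(7 + 108)) = 16871/(-26314 + (⅓)*36*115) = 16871/(-26314 + 1380) = 16871/(-24934) = 16871*(-1/24934) = -16871/24934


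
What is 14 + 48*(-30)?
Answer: -1426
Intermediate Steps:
14 + 48*(-30) = 14 - 1440 = -1426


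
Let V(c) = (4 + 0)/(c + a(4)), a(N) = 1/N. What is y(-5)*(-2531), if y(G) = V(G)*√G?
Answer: 40496*I*√5/19 ≈ 4765.9*I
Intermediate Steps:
V(c) = 4/(¼ + c) (V(c) = (4 + 0)/(c + 1/4) = 4/(c + ¼) = 4/(¼ + c))
y(G) = 16*√G/(1 + 4*G) (y(G) = (16/(1 + 4*G))*√G = 16*√G/(1 + 4*G))
y(-5)*(-2531) = (16*√(-5)/(1 + 4*(-5)))*(-2531) = (16*(I*√5)/(1 - 20))*(-2531) = (16*(I*√5)/(-19))*(-2531) = (16*(I*√5)*(-1/19))*(-2531) = -16*I*√5/19*(-2531) = 40496*I*√5/19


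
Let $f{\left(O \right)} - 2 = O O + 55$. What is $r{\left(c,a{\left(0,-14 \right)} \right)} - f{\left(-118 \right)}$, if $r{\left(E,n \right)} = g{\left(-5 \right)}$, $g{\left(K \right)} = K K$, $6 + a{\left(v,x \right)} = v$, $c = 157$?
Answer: $-13956$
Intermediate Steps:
$a{\left(v,x \right)} = -6 + v$
$g{\left(K \right)} = K^{2}$
$r{\left(E,n \right)} = 25$ ($r{\left(E,n \right)} = \left(-5\right)^{2} = 25$)
$f{\left(O \right)} = 57 + O^{2}$ ($f{\left(O \right)} = 2 + \left(O O + 55\right) = 2 + \left(O^{2} + 55\right) = 2 + \left(55 + O^{2}\right) = 57 + O^{2}$)
$r{\left(c,a{\left(0,-14 \right)} \right)} - f{\left(-118 \right)} = 25 - \left(57 + \left(-118\right)^{2}\right) = 25 - \left(57 + 13924\right) = 25 - 13981 = -13956$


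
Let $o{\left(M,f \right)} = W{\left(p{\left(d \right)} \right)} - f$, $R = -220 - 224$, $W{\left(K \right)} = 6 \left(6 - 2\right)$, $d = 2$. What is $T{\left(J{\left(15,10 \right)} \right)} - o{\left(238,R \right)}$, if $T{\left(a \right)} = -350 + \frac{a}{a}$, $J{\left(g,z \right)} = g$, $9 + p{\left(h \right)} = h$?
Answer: $-817$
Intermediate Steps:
$p{\left(h \right)} = -9 + h$
$W{\left(K \right)} = 24$ ($W{\left(K \right)} = 6 \cdot 4 = 24$)
$T{\left(a \right)} = -349$ ($T{\left(a \right)} = -350 + 1 = -349$)
$R = -444$ ($R = -220 - 224 = -444$)
$o{\left(M,f \right)} = 24 - f$
$T{\left(J{\left(15,10 \right)} \right)} - o{\left(238,R \right)} = -349 - \left(24 - -444\right) = -349 - \left(24 + 444\right) = -349 - 468 = -817$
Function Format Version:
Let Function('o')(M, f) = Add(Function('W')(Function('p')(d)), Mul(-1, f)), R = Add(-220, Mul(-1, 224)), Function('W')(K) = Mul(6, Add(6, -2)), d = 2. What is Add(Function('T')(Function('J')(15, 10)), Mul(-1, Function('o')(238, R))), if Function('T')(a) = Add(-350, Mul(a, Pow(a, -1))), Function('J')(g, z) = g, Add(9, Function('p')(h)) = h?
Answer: -817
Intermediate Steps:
Function('p')(h) = Add(-9, h)
Function('W')(K) = 24 (Function('W')(K) = Mul(6, 4) = 24)
Function('T')(a) = -349 (Function('T')(a) = Add(-350, 1) = -349)
R = -444 (R = Add(-220, -224) = -444)
Function('o')(M, f) = Add(24, Mul(-1, f))
Add(Function('T')(Function('J')(15, 10)), Mul(-1, Function('o')(238, R))) = Add(-349, Mul(-1, Add(24, Mul(-1, -444)))) = Add(-349, Mul(-1, Add(24, 444))) = Add(-349, Mul(-1, 468)) = Add(-349, -468) = -817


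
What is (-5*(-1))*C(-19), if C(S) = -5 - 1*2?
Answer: -35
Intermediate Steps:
C(S) = -7 (C(S) = -5 - 2 = -7)
(-5*(-1))*C(-19) = -5*(-1)*(-7) = 5*(-7) = -35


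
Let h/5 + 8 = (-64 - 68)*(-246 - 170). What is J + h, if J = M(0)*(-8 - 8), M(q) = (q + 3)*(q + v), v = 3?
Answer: 274376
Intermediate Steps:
M(q) = (3 + q)² (M(q) = (q + 3)*(q + 3) = (3 + q)*(3 + q) = (3 + q)²)
J = -144 (J = (9 + 0² + 6*0)*(-8 - 8) = (9 + 0 + 0)*(-16) = 9*(-16) = -144)
h = 274520 (h = -40 + 5*((-64 - 68)*(-246 - 170)) = -40 + 5*(-132*(-416)) = -40 + 5*54912 = -40 + 274560 = 274520)
J + h = -144 + 274520 = 274376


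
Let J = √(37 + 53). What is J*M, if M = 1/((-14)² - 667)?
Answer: -√10/157 ≈ -0.020142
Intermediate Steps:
J = 3*√10 (J = √90 = 3*√10 ≈ 9.4868)
M = -1/471 (M = 1/(196 - 667) = 1/(-471) = -1/471 ≈ -0.0021231)
J*M = (3*√10)*(-1/471) = -√10/157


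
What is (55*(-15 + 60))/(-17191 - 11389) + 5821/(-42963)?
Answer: -54539521/245576508 ≈ -0.22209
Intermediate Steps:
(55*(-15 + 60))/(-17191 - 11389) + 5821/(-42963) = (55*45)/(-28580) + 5821*(-1/42963) = 2475*(-1/28580) - 5821/42963 = -495/5716 - 5821/42963 = -54539521/245576508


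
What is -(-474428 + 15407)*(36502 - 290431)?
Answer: -116558743509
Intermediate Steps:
-(-474428 + 15407)*(36502 - 290431) = -(-459021)*(-253929) = -1*116558743509 = -116558743509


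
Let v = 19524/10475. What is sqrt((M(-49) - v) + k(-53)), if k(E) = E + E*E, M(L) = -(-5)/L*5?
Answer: sqrt(592200919231)/14665 ≈ 52.475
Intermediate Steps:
M(L) = 25/L (M(L) = (5/L)*5 = 25/L)
v = 19524/10475 (v = 19524*(1/10475) = 19524/10475 ≈ 1.8639)
k(E) = E + E**2
sqrt((M(-49) - v) + k(-53)) = sqrt((25/(-49) - 1*19524/10475) - 53*(1 - 53)) = sqrt((25*(-1/49) - 19524/10475) - 53*(-52)) = sqrt((-25/49 - 19524/10475) + 2756) = sqrt(-1218551/513275 + 2756) = sqrt(1413367349/513275) = sqrt(592200919231)/14665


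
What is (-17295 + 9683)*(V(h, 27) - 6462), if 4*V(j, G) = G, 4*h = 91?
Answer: 49137363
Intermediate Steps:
h = 91/4 (h = (1/4)*91 = 91/4 ≈ 22.750)
V(j, G) = G/4
(-17295 + 9683)*(V(h, 27) - 6462) = (-17295 + 9683)*((1/4)*27 - 6462) = -7612*(27/4 - 6462) = -7612*(-25821/4) = 49137363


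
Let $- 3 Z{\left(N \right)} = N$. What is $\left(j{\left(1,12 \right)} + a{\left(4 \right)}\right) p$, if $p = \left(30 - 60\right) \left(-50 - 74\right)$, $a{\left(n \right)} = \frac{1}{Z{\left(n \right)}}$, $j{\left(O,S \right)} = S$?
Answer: $41850$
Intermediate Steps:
$Z{\left(N \right)} = - \frac{N}{3}$
$a{\left(n \right)} = - \frac{3}{n}$ ($a{\left(n \right)} = \frac{1}{\left(- \frac{1}{3}\right) n} = - \frac{3}{n}$)
$p = 3720$ ($p = \left(-30\right) \left(-124\right) = 3720$)
$\left(j{\left(1,12 \right)} + a{\left(4 \right)}\right) p = \left(12 - \frac{3}{4}\right) 3720 = \frac{45}{4} \cdot 3720 = 41850$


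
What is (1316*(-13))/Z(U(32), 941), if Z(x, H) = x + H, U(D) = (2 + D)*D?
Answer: -17108/2029 ≈ -8.4317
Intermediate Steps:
U(D) = D*(2 + D)
Z(x, H) = H + x
(1316*(-13))/Z(U(32), 941) = (1316*(-13))/(941 + 32*(2 + 32)) = -17108/(941 + 32*34) = -17108/(941 + 1088) = -17108/2029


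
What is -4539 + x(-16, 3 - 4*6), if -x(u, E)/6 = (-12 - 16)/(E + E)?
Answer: -4543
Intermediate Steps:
x(u, E) = 84/E (x(u, E) = -6*(-12 - 16)/(E + E) = -(-168)/(2*E) = -(-168)*1/(2*E) = -(-84)/E = 84/E)
-4539 + x(-16, 3 - 4*6) = -4539 + 84/(3 - 4*6) = -4539 + 84/(3 - 24) = -4539 + 84/(-21) = -4539 + 84*(-1/21) = -4539 - 4 = -4543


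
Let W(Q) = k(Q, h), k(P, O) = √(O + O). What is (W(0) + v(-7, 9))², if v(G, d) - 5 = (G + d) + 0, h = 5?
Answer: (7 + √10)² ≈ 103.27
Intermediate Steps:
v(G, d) = 5 + G + d (v(G, d) = 5 + ((G + d) + 0) = 5 + (G + d) = 5 + G + d)
k(P, O) = √2*√O (k(P, O) = √(2*O) = √2*√O)
W(Q) = √10 (W(Q) = √2*√5 = √10)
(W(0) + v(-7, 9))² = (√10 + (5 - 7 + 9))² = (√10 + 7)² = (7 + √10)²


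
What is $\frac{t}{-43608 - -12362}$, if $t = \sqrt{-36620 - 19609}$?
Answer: $- \frac{i \sqrt{56229}}{31246} \approx - 0.007589 i$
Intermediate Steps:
$t = i \sqrt{56229}$ ($t = \sqrt{-56229} = i \sqrt{56229} \approx 237.13 i$)
$\frac{t}{-43608 - -12362} = \frac{i \sqrt{56229}}{-43608 - -12362} = \frac{i \sqrt{56229}}{-43608 + 12362} = \frac{i \sqrt{56229}}{-31246} = i \sqrt{56229} \left(- \frac{1}{31246}\right) = - \frac{i \sqrt{56229}}{31246}$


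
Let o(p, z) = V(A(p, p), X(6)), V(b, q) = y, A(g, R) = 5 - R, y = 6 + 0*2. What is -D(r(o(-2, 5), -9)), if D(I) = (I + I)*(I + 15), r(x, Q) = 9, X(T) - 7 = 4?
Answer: -432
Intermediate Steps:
y = 6 (y = 6 + 0 = 6)
X(T) = 11 (X(T) = 7 + 4 = 11)
V(b, q) = 6
o(p, z) = 6
D(I) = 2*I*(15 + I) (D(I) = (2*I)*(15 + I) = 2*I*(15 + I))
-D(r(o(-2, 5), -9)) = -2*9*(15 + 9) = -2*9*24 = -1*432 = -432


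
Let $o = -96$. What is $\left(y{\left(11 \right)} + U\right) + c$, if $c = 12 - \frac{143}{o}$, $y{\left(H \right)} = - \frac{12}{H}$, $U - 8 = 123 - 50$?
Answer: $\frac{98629}{1056} \approx 93.399$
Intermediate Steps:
$U = 81$ ($U = 8 + \left(123 - 50\right) = 8 + 73 = 81$)
$c = \frac{1295}{96}$ ($c = 12 - \frac{143}{-96} = 12 - 143 \left(- \frac{1}{96}\right) = 12 - - \frac{143}{96} = 12 + \frac{143}{96} = \frac{1295}{96} \approx 13.49$)
$\left(y{\left(11 \right)} + U\right) + c = \left(- \frac{12}{11} + 81\right) + \frac{1295}{96} = \frac{879}{11} + \frac{1295}{96} = \frac{98629}{1056}$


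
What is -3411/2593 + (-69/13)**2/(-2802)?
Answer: -542527797/409294678 ≈ -1.3255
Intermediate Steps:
-3411/2593 + (-69/13)**2/(-2802) = -3411*1/2593 + (-69*1/13)**2*(-1/2802) = -3411/2593 + (-69/13)**2*(-1/2802) = -3411/2593 + (4761/169)*(-1/2802) = -3411/2593 - 1587/157846 = -542527797/409294678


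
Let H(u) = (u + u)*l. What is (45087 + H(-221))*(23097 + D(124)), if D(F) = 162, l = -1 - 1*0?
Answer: 1058959011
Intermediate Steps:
l = -1 (l = -1 + 0 = -1)
H(u) = -2*u (H(u) = (u + u)*(-1) = (2*u)*(-1) = -2*u)
(45087 + H(-221))*(23097 + D(124)) = (45087 - 2*(-221))*(23097 + 162) = (45087 + 442)*23259 = 45529*23259 = 1058959011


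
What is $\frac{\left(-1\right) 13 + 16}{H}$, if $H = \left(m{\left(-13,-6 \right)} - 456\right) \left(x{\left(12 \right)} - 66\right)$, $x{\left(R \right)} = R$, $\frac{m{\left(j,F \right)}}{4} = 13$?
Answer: $\frac{1}{7272} \approx 0.00013751$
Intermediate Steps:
$m{\left(j,F \right)} = 52$ ($m{\left(j,F \right)} = 4 \cdot 13 = 52$)
$H = 21816$ ($H = \left(52 - 456\right) \left(12 - 66\right) = \left(-404\right) \left(-54\right) = 21816$)
$\frac{\left(-1\right) 13 + 16}{H} = \frac{\left(-1\right) 13 + 16}{21816} = \left(-13 + 16\right) \frac{1}{21816} = 3 \cdot \frac{1}{21816} = \frac{1}{7272}$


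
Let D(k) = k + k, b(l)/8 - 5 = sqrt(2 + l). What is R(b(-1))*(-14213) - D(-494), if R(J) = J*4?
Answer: -2727908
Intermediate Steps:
b(l) = 40 + 8*sqrt(2 + l)
D(k) = 2*k
R(J) = 4*J
R(b(-1))*(-14213) - D(-494) = (4*(40 + 8*sqrt(2 - 1)))*(-14213) - 2*(-494) = (4*(40 + 8*sqrt(1)))*(-14213) - 1*(-988) = (4*(40 + 8*1))*(-14213) + 988 = (4*(40 + 8))*(-14213) + 988 = (4*48)*(-14213) + 988 = 192*(-14213) + 988 = -2728896 + 988 = -2727908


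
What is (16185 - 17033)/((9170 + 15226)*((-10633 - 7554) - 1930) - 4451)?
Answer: 848/490778783 ≈ 1.7279e-6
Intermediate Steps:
(16185 - 17033)/((9170 + 15226)*((-10633 - 7554) - 1930) - 4451) = -848/(24396*(-18187 - 1930) - 4451) = -848/(24396*(-20117) - 4451) = -848/(-490774332 - 4451) = -848/(-490778783) = -848*(-1/490778783) = 848/490778783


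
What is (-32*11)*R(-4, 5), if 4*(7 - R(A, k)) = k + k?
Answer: -1584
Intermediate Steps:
R(A, k) = 7 - k/2 (R(A, k) = 7 - (k + k)/4 = 7 - k/2)
(-32*11)*R(-4, 5) = (-32*11)*(7 - 1/2*5) = -352*(7 - 5/2) = -352*9/2 = -1584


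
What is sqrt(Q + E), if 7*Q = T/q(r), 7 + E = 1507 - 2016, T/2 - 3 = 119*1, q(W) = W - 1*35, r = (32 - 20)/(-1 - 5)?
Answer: 16*I*sqrt(135457)/259 ≈ 22.736*I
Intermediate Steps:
r = -2 (r = 12/(-6) = 12*(-1/6) = -2)
q(W) = -35 + W (q(W) = W - 35 = -35 + W)
T = 244 (T = 6 + 2*(119*1) = 6 + 2*119 = 6 + 238 = 244)
E = -516 (E = -7 + (1507 - 2016) = -7 - 509 = -516)
Q = -244/259 (Q = (244/(-35 - 2))/7 = (244/(-37))/7 = (244*(-1/37))/7 = (1/7)*(-244/37) = -244/259 ≈ -0.94209)
sqrt(Q + E) = sqrt(-244/259 - 516) = sqrt(-133888/259) = 16*I*sqrt(135457)/259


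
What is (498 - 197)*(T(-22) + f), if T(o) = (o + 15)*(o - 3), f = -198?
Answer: -6923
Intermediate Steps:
T(o) = (-3 + o)*(15 + o) (T(o) = (15 + o)*(-3 + o) = (-3 + o)*(15 + o))
(498 - 197)*(T(-22) + f) = (498 - 197)*((-45 + (-22)² + 12*(-22)) - 198) = 301*((-45 + 484 - 264) - 198) = 301*(175 - 198) = 301*(-23) = -6923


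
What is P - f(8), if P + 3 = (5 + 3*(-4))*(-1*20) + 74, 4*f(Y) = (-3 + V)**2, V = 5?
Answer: 210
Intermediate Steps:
f(Y) = 1 (f(Y) = (-3 + 5)**2/4 = (1/4)*2**2 = (1/4)*4 = 1)
P = 211 (P = -3 + ((5 + 3*(-4))*(-1*20) + 74) = -3 + ((5 - 12)*(-20) + 74) = -3 + (-7*(-20) + 74) = -3 + (140 + 74) = -3 + 214 = 211)
P - f(8) = 211 - 1*1 = 211 - 1 = 210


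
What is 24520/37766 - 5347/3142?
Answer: -62446481/59330386 ≈ -1.0525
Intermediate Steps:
24520/37766 - 5347/3142 = 24520*(1/37766) - 5347*1/3142 = 12260/18883 - 5347/3142 = -62446481/59330386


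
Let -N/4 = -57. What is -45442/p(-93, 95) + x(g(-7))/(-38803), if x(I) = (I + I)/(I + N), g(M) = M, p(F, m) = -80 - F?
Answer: -29975860728/8575463 ≈ -3495.5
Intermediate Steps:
N = 228 (N = -4*(-57) = 228)
x(I) = 2*I/(228 + I) (x(I) = (I + I)/(I + 228) = (2*I)/(228 + I) = 2*I/(228 + I))
-45442/p(-93, 95) + x(g(-7))/(-38803) = -45442/(-80 - 1*(-93)) + (2*(-7)/(228 - 7))/(-38803) = -45442/(-80 + 93) + (2*(-7)/221)*(-1/38803) = -45442/13 + (2*(-7)*(1/221))*(-1/38803) = -45442*1/13 - 14/221*(-1/38803) = -45442/13 + 14/8575463 = -29975860728/8575463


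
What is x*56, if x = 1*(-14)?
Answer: -784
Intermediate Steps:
x = -14
x*56 = -14*56 = -784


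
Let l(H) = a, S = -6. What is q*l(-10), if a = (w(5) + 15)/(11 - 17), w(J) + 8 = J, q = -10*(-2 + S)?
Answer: -160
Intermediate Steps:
q = 80 (q = -10*(-2 - 6) = -10*(-8) = 80)
w(J) = -8 + J
a = -2 (a = ((-8 + 5) + 15)/(11 - 17) = (-3 + 15)/(-6) = 12*(-⅙) = -2)
l(H) = -2
q*l(-10) = 80*(-2) = -160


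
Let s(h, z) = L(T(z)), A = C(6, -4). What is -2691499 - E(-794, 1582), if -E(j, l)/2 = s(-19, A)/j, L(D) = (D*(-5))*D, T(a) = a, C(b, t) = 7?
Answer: -1068524858/397 ≈ -2.6915e+6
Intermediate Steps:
L(D) = -5*D² (L(D) = (-5*D)*D = -5*D²)
A = 7
s(h, z) = -5*z²
E(j, l) = 490/j (E(j, l) = -2*(-5*7²)/j = -2*(-5*49)/j = -(-490)/j = 490/j)
-2691499 - E(-794, 1582) = -2691499 - 490/(-794) = -2691499 - 490*(-1)/794 = -2691499 - 1*(-245/397) = -2691499 + 245/397 = -1068524858/397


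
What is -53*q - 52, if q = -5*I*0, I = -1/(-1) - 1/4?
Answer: -52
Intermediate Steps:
I = ¾ (I = -1*(-1) - 1*¼ = 1 - ¼ = ¾ ≈ 0.75000)
q = 0 (q = -5*¾*0 = -15/4*0 = 0)
-53*q - 52 = -53*0 - 52 = 0 - 52 = -52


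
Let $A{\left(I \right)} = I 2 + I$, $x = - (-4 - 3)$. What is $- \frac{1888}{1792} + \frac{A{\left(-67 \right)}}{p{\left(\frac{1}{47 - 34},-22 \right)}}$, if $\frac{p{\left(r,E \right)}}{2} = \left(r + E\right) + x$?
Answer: $\frac{30859}{5432} \approx 5.681$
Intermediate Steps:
$x = 7$ ($x = \left(-1\right) \left(-7\right) = 7$)
$A{\left(I \right)} = 3 I$ ($A{\left(I \right)} = 2 I + I = 3 I$)
$p{\left(r,E \right)} = 14 + 2 E + 2 r$ ($p{\left(r,E \right)} = 2 \left(\left(r + E\right) + 7\right) = 2 \left(\left(E + r\right) + 7\right) = 2 \left(7 + E + r\right) = 14 + 2 E + 2 r$)
$- \frac{1888}{1792} + \frac{A{\left(-67 \right)}}{p{\left(\frac{1}{47 - 34},-22 \right)}} = - \frac{1888}{1792} + \frac{3 \left(-67\right)}{14 + 2 \left(-22\right) + \frac{2}{47 - 34}} = \left(-1888\right) \frac{1}{1792} - \frac{201}{14 - 44 + \frac{2}{13}} = - \frac{59}{56} - \frac{201}{14 - 44 + 2 \cdot \frac{1}{13}} = - \frac{59}{56} - \frac{201}{14 - 44 + \frac{2}{13}} = - \frac{59}{56} - \frac{201}{- \frac{388}{13}} = - \frac{59}{56} - - \frac{2613}{388} = - \frac{59}{56} + \frac{2613}{388} = \frac{30859}{5432}$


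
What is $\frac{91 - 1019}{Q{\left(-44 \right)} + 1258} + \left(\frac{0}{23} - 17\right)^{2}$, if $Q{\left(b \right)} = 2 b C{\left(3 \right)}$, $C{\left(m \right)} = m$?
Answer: $\frac{143169}{497} \approx 288.07$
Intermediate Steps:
$Q{\left(b \right)} = 6 b$ ($Q{\left(b \right)} = 2 b 3 = 6 b$)
$\frac{91 - 1019}{Q{\left(-44 \right)} + 1258} + \left(\frac{0}{23} - 17\right)^{2} = \frac{91 - 1019}{6 \left(-44\right) + 1258} + \left(\frac{0}{23} - 17\right)^{2} = - \frac{928}{-264 + 1258} + \left(0 \cdot \frac{1}{23} - 17\right)^{2} = - \frac{928}{994} + \left(0 - 17\right)^{2} = \left(-928\right) \frac{1}{994} + \left(-17\right)^{2} = - \frac{464}{497} + 289 = \frac{143169}{497}$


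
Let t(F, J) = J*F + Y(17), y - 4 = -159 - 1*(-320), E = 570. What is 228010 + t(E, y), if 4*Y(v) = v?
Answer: 1288257/4 ≈ 3.2206e+5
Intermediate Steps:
Y(v) = v/4
y = 165 (y = 4 + (-159 - 1*(-320)) = 4 + (-159 + 320) = 4 + 161 = 165)
t(F, J) = 17/4 + F*J (t(F, J) = J*F + (¼)*17 = F*J + 17/4 = 17/4 + F*J)
228010 + t(E, y) = 228010 + (17/4 + 570*165) = 228010 + (17/4 + 94050) = 228010 + 376217/4 = 1288257/4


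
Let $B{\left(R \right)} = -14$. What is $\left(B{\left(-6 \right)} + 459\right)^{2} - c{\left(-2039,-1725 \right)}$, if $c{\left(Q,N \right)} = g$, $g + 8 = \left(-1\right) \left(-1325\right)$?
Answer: $196708$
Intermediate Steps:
$g = 1317$ ($g = -8 - -1325 = -8 + 1325 = 1317$)
$c{\left(Q,N \right)} = 1317$
$\left(B{\left(-6 \right)} + 459\right)^{2} - c{\left(-2039,-1725 \right)} = \left(-14 + 459\right)^{2} - 1317 = 445^{2} - 1317 = 198025 - 1317 = 196708$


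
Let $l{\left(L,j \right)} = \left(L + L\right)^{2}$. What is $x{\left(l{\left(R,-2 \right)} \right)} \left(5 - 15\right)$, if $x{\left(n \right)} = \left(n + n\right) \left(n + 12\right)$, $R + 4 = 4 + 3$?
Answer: $-34560$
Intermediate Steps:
$R = 3$ ($R = -4 + \left(4 + 3\right) = -4 + 7 = 3$)
$l{\left(L,j \right)} = 4 L^{2}$ ($l{\left(L,j \right)} = \left(2 L\right)^{2} = 4 L^{2}$)
$x{\left(n \right)} = 2 n \left(12 + n\right)$
$x{\left(l{\left(R,-2 \right)} \right)} \left(5 - 15\right) = 2 \cdot 4 \cdot 3^{2} \left(12 + 4 \cdot 3^{2}\right) \left(5 - 15\right) = 2 \cdot 4 \cdot 9 \left(12 + 4 \cdot 9\right) \left(-10\right) = 2 \cdot 36 \left(12 + 36\right) \left(-10\right) = 2 \cdot 36 \cdot 48 \left(-10\right) = 3456 \left(-10\right) = -34560$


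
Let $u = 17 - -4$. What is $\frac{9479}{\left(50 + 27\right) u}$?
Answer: $\frac{9479}{1617} \approx 5.8621$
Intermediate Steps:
$u = 21$ ($u = 17 + 4 = 21$)
$\frac{9479}{\left(50 + 27\right) u} = \frac{9479}{\left(50 + 27\right) 21} = \frac{9479}{77 \cdot 21} = \frac{9479}{1617}$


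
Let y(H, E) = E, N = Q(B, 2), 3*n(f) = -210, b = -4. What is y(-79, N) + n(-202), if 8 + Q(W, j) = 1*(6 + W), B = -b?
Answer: -68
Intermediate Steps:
n(f) = -70 (n(f) = (1/3)*(-210) = -70)
B = 4 (B = -1*(-4) = 4)
Q(W, j) = -2 + W (Q(W, j) = -8 + 1*(6 + W) = -8 + (6 + W) = -2 + W)
N = 2 (N = -2 + 4 = 2)
y(-79, N) + n(-202) = 2 - 70 = -68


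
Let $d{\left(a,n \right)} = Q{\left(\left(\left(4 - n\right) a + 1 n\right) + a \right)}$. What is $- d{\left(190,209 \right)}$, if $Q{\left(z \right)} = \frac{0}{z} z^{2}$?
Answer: $0$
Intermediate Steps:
$Q{\left(z \right)} = 0$ ($Q{\left(z \right)} = 0 z^{2} = 0$)
$d{\left(a,n \right)} = 0$
$- d{\left(190,209 \right)} = \left(-1\right) 0 = 0$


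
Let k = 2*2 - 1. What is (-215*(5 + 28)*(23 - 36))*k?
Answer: 276705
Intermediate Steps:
k = 3 (k = 4 - 1 = 3)
(-215*(5 + 28)*(23 - 36))*k = -215*(5 + 28)*(23 - 36)*3 = -7095*(-13)*3 = -215*(-429)*3 = 92235*3 = 276705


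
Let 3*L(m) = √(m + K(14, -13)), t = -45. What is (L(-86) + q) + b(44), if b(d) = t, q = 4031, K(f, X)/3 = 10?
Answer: 3986 + 2*I*√14/3 ≈ 3986.0 + 2.4944*I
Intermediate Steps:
K(f, X) = 30 (K(f, X) = 3*10 = 30)
b(d) = -45
L(m) = √(30 + m)/3 (L(m) = √(m + 30)/3 = √(30 + m)/3)
(L(-86) + q) + b(44) = (√(30 - 86)/3 + 4031) - 45 = (√(-56)/3 + 4031) - 45 = ((2*I*√14)/3 + 4031) - 45 = (2*I*√14/3 + 4031) - 45 = (4031 + 2*I*√14/3) - 45 = 3986 + 2*I*√14/3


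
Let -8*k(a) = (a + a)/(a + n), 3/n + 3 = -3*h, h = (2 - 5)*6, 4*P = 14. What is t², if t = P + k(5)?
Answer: 1252161/118336 ≈ 10.581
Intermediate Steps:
P = 7/2 (P = (¼)*14 = 7/2 ≈ 3.5000)
h = -18 (h = -3*6 = -18)
n = 1/17 (n = 3/(-3 - 3*(-18)) = 3/(-3 + 54) = 3/51 = 3*(1/51) = 1/17 ≈ 0.058824)
k(a) = -a/(4*(1/17 + a)) (k(a) = -(a + a)/(8*(a + 1/17)) = -2*a/(8*(1/17 + a)) = -a/(4*(1/17 + a)))
t = 1119/344 (t = 7/2 - 17*5/(4 + 68*5) = 7/2 - 17*5/(4 + 340) = 7/2 - 17*5/344 = 7/2 - 17*5*1/344 = 7/2 - 85/344 = 1119/344 ≈ 3.2529)
t² = (1119/344)² = 1252161/118336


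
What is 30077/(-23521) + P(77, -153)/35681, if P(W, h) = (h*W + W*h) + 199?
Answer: -1622698560/839252801 ≈ -1.9335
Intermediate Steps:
P(W, h) = 199 + 2*W*h (P(W, h) = (W*h + W*h) + 199 = 2*W*h + 199 = 199 + 2*W*h)
30077/(-23521) + P(77, -153)/35681 = 30077/(-23521) + (199 + 2*77*(-153))/35681 = 30077*(-1/23521) + (199 - 23562)*(1/35681) = -30077/23521 - 23363*1/35681 = -30077/23521 - 23363/35681 = -1622698560/839252801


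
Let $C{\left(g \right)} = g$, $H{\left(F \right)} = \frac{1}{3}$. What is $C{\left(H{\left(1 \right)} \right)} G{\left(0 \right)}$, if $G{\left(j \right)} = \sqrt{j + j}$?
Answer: $0$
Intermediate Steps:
$H{\left(F \right)} = \frac{1}{3}$
$G{\left(j \right)} = \sqrt{2} \sqrt{j}$ ($G{\left(j \right)} = \sqrt{2 j} = \sqrt{2} \sqrt{j}$)
$C{\left(H{\left(1 \right)} \right)} G{\left(0 \right)} = \frac{\sqrt{2} \sqrt{0}}{3} = \frac{\sqrt{2} \cdot 0}{3} = \frac{1}{3} \cdot 0 = 0$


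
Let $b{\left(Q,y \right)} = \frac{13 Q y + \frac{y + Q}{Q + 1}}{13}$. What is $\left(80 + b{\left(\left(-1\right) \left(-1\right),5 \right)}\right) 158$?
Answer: $\frac{175064}{13} \approx 13466.0$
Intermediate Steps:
$b{\left(Q,y \right)} = Q y + \frac{Q + y}{13 \left(1 + Q\right)}$ ($b{\left(Q,y \right)} = \left(13 Q y + \frac{Q + y}{1 + Q}\right) \frac{1}{13} = \left(\frac{Q + y}{1 + Q} + 13 Q y\right) \frac{1}{13} = Q y + \frac{Q + y}{13 \left(1 + Q\right)}$)
$\left(80 + b{\left(\left(-1\right) \left(-1\right),5 \right)}\right) 158 = \left(80 + \frac{\frac{\left(-1\right) \left(-1\right)}{13} + \frac{1}{13} \cdot 5 + \left(-1\right) \left(-1\right) 5 + 5 \left(\left(-1\right) \left(-1\right)\right)^{2}}{1 - -1}\right) 158 = \left(80 + \frac{\frac{1}{13} \cdot 1 + \frac{5}{13} + 1 \cdot 5 + 5 \cdot 1^{2}}{1 + 1}\right) 158 = \left(80 + \frac{\frac{1}{13} + \frac{5}{13} + 5 + 5 \cdot 1}{2}\right) 158 = \left(80 + \frac{\frac{1}{13} + \frac{5}{13} + 5 + 5}{2}\right) 158 = \left(80 + \frac{1}{2} \cdot \frac{136}{13}\right) 158 = \left(80 + \frac{68}{13}\right) 158 = \frac{1108}{13} \cdot 158 = \frac{175064}{13}$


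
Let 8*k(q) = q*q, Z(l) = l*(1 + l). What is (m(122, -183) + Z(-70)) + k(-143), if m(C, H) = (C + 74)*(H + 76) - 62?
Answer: -109183/8 ≈ -13648.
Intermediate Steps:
k(q) = q**2/8 (k(q) = (q*q)/8 = q**2/8)
m(C, H) = -62 + (74 + C)*(76 + H) (m(C, H) = (74 + C)*(76 + H) - 62 = -62 + (74 + C)*(76 + H))
(m(122, -183) + Z(-70)) + k(-143) = ((5562 + 74*(-183) + 76*122 + 122*(-183)) - 70*(1 - 70)) + (1/8)*(-143)**2 = ((5562 - 13542 + 9272 - 22326) - 70*(-69)) + (1/8)*20449 = (-21034 + 4830) + 20449/8 = -16204 + 20449/8 = -109183/8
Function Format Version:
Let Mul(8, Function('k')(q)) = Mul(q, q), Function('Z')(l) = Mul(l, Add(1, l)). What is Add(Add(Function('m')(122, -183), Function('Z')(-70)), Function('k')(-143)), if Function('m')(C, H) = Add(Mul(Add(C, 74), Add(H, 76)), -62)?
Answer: Rational(-109183, 8) ≈ -13648.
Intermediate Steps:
Function('k')(q) = Mul(Rational(1, 8), Pow(q, 2)) (Function('k')(q) = Mul(Rational(1, 8), Mul(q, q)) = Mul(Rational(1, 8), Pow(q, 2)))
Function('m')(C, H) = Add(-62, Mul(Add(74, C), Add(76, H))) (Function('m')(C, H) = Add(Mul(Add(74, C), Add(76, H)), -62) = Add(-62, Mul(Add(74, C), Add(76, H))))
Add(Add(Function('m')(122, -183), Function('Z')(-70)), Function('k')(-143)) = Add(Add(Add(5562, Mul(74, -183), Mul(76, 122), Mul(122, -183)), Mul(-70, Add(1, -70))), Mul(Rational(1, 8), Pow(-143, 2))) = Add(Add(Add(5562, -13542, 9272, -22326), Mul(-70, -69)), Mul(Rational(1, 8), 20449)) = Add(Add(-21034, 4830), Rational(20449, 8)) = Add(-16204, Rational(20449, 8)) = Rational(-109183, 8)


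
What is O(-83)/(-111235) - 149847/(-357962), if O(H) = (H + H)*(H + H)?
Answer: 6804230173/39817903070 ≈ 0.17088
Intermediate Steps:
O(H) = 4*H² (O(H) = (2*H)*(2*H) = 4*H²)
O(-83)/(-111235) - 149847/(-357962) = (4*(-83)²)/(-111235) - 149847/(-357962) = (4*6889)*(-1/111235) - 149847*(-1/357962) = 27556*(-1/111235) + 149847/357962 = -27556/111235 + 149847/357962 = 6804230173/39817903070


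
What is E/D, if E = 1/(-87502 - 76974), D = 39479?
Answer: -1/6493348004 ≈ -1.5400e-10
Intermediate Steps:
E = -1/164476 (E = 1/(-164476) = -1/164476 ≈ -6.0799e-6)
E/D = -1/164476/39479 = -1/164476*1/39479 = -1/6493348004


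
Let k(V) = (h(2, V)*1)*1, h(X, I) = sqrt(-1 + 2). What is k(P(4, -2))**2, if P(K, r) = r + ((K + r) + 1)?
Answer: 1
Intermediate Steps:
h(X, I) = 1 (h(X, I) = sqrt(1) = 1)
P(K, r) = 1 + K + 2*r (P(K, r) = r + (1 + K + r) = 1 + K + 2*r)
k(V) = 1 (k(V) = (1*1)*1 = 1*1 = 1)
k(P(4, -2))**2 = 1**2 = 1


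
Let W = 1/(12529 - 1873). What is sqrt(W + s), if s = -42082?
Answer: I*sqrt(33183508534)/888 ≈ 205.14*I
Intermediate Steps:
W = 1/10656 ≈ 9.3844e-5
sqrt(W + s) = sqrt(1/10656 - 42082) = sqrt(-448425791/10656) = I*sqrt(33183508534)/888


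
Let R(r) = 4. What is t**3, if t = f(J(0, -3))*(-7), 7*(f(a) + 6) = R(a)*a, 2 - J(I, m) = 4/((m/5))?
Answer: 10648/27 ≈ 394.37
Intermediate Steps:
J(I, m) = 2 - 20/m (J(I, m) = 2 - 4/(m/5) = 2 - 4*5/m = 2 - 20/m)
f(a) = -6 + 4*a/7 (f(a) = -6 + (4*a)/7 = -6 + 4*a/7)
t = 22/3 (t = (-6 + 4*(2 - 20/(-3))/7)*(-7) = (-6 + 4*(2 - 20*(-1/3))/7)*(-7) = (-6 + 4*(2 + 20/3)/7)*(-7) = (-6 + (4/7)*(26/3))*(-7) = (-6 + 104/21)*(-7) = -22/21*(-7) = 22/3 ≈ 7.3333)
t**3 = (22/3)**3 = 10648/27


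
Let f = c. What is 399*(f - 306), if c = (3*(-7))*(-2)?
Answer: -105336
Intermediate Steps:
c = 42 (c = -21*(-2) = 42)
f = 42
399*(f - 306) = 399*(42 - 306) = 399*(-264) = -105336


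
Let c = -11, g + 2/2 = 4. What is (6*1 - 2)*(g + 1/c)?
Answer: 128/11 ≈ 11.636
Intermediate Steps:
g = 3 (g = -1 + 4 = 3)
(6*1 - 2)*(g + 1/c) = (6*1 - 2)*(3 + 1/(-11)) = (6 - 2)*(3 - 1/11) = 4*(32/11) = 128/11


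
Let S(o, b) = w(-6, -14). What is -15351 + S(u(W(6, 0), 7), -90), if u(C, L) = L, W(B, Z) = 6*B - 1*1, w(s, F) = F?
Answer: -15365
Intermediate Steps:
W(B, Z) = -1 + 6*B (W(B, Z) = 6*B - 1 = -1 + 6*B)
S(o, b) = -14
-15351 + S(u(W(6, 0), 7), -90) = -15351 - 14 = -15365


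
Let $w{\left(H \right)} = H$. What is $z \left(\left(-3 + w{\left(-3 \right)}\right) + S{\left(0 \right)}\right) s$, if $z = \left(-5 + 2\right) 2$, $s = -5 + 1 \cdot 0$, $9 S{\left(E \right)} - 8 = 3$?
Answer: $- \frac{430}{3} \approx -143.33$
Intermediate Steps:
$S{\left(E \right)} = \frac{11}{9}$ ($S{\left(E \right)} = \frac{8}{9} + \frac{1}{9} \cdot 3 = \frac{8}{9} + \frac{1}{3} = \frac{11}{9}$)
$s = -5$ ($s = -5 + 0 = -5$)
$z = -6$ ($z = \left(-3\right) 2 = -6$)
$z \left(\left(-3 + w{\left(-3 \right)}\right) + S{\left(0 \right)}\right) s = - 6 \left(\left(-3 - 3\right) + \frac{11}{9}\right) \left(-5\right) = - 6 \left(-6 + \frac{11}{9}\right) \left(-5\right) = \left(-6\right) \left(- \frac{43}{9}\right) \left(-5\right) = \frac{86}{3} \left(-5\right) = - \frac{430}{3}$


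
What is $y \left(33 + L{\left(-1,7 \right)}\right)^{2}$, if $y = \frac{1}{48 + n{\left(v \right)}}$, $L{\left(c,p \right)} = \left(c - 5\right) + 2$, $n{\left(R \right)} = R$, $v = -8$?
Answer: $\frac{841}{40} \approx 21.025$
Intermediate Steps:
$L{\left(c,p \right)} = -3 + c$ ($L{\left(c,p \right)} = \left(-5 + c\right) + 2 = -3 + c$)
$y = \frac{1}{40}$ ($y = \frac{1}{48 - 8} = \frac{1}{40} \approx 0.025$)
$y \left(33 + L{\left(-1,7 \right)}\right)^{2} = \frac{\left(33 - 4\right)^{2}}{40} = \frac{29^{2}}{40} = \frac{1}{40} \cdot 841 = \frac{841}{40}$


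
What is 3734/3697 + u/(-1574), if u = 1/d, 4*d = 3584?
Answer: 5266071439/5213893888 ≈ 1.0100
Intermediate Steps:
d = 896 (d = (1/4)*3584 = 896)
u = 1/896 ≈ 0.0011161
3734/3697 + u/(-1574) = 3734/3697 + (1/896)/(-1574) = 3734*(1/3697) + (1/896)*(-1/1574) = 3734/3697 - 1/1410304 = 5266071439/5213893888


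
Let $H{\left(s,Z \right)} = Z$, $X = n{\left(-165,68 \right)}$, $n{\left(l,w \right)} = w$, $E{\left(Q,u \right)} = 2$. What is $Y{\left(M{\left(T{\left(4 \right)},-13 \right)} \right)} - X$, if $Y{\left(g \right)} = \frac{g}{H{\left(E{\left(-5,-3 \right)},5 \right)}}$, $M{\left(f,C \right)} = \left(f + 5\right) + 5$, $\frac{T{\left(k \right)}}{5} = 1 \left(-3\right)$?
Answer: $-69$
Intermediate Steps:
$T{\left(k \right)} = -15$ ($T{\left(k \right)} = 5 \cdot 1 \left(-3\right) = 5 \left(-3\right) = -15$)
$M{\left(f,C \right)} = 10 + f$ ($M{\left(f,C \right)} = \left(5 + f\right) + 5 = 10 + f$)
$X = 68$
$Y{\left(g \right)} = \frac{g}{5}$
$Y{\left(M{\left(T{\left(4 \right)},-13 \right)} \right)} - X = \frac{10 - 15}{5} - 68 = \frac{1}{5} \left(-5\right) - 68 = -1 - 68 = -69$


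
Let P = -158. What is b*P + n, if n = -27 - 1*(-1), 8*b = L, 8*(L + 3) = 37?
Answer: -1859/32 ≈ -58.094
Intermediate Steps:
L = 13/8 (L = -3 + (⅛)*37 = -3 + 37/8 = 13/8 ≈ 1.6250)
b = 13/64 (b = (⅛)*(13/8) = 13/64 ≈ 0.20313)
n = -26 (n = -27 + 1 = -26)
b*P + n = (13/64)*(-158) - 26 = -1027/32 - 26 = -1859/32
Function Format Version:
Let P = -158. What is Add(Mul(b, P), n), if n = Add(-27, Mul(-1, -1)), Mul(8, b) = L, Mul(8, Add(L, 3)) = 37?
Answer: Rational(-1859, 32) ≈ -58.094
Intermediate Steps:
L = Rational(13, 8) (L = Add(-3, Mul(Rational(1, 8), 37)) = Add(-3, Rational(37, 8)) = Rational(13, 8) ≈ 1.6250)
b = Rational(13, 64) (b = Mul(Rational(1, 8), Rational(13, 8)) = Rational(13, 64) ≈ 0.20313)
n = -26 (n = Add(-27, 1) = -26)
Add(Mul(b, P), n) = Add(Mul(Rational(13, 64), -158), -26) = Add(Rational(-1027, 32), -26) = Rational(-1859, 32)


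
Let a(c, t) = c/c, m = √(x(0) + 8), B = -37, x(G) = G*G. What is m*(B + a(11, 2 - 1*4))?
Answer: -72*√2 ≈ -101.82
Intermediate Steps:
x(G) = G²
m = 2*√2 (m = √(0² + 8) = √(0 + 8) = √8 = 2*√2 ≈ 2.8284)
a(c, t) = 1
m*(B + a(11, 2 - 1*4)) = (2*√2)*(-37 + 1) = (2*√2)*(-36) = -72*√2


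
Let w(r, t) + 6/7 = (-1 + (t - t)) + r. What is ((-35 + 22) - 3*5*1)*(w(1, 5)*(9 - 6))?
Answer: 72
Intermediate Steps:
w(r, t) = -13/7 + r (w(r, t) = -6/7 + ((-1 + (t - t)) + r) = -6/7 + ((-1 + 0) + r) = -6/7 + (-1 + r) = -13/7 + r)
((-35 + 22) - 3*5*1)*(w(1, 5)*(9 - 6)) = ((-35 + 22) - 3*5*1)*((-13/7 + 1)*(9 - 6)) = (-13 - 15*1)*(-6/7*3) = (-13 - 15)*(-18/7) = -28*(-18/7) = 72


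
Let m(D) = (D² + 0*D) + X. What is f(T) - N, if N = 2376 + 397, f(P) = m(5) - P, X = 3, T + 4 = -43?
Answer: -2698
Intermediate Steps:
T = -47 (T = -4 - 43 = -47)
m(D) = 3 + D² (m(D) = (D² + 0*D) + 3 = (D² + 0) + 3 = D² + 3 = 3 + D²)
f(P) = 28 - P (f(P) = (3 + 5²) - P = (3 + 25) - P = 28 - P)
N = 2773
f(T) - N = (28 - 1*(-47)) - 1*2773 = (28 + 47) - 2773 = 75 - 2773 = -2698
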